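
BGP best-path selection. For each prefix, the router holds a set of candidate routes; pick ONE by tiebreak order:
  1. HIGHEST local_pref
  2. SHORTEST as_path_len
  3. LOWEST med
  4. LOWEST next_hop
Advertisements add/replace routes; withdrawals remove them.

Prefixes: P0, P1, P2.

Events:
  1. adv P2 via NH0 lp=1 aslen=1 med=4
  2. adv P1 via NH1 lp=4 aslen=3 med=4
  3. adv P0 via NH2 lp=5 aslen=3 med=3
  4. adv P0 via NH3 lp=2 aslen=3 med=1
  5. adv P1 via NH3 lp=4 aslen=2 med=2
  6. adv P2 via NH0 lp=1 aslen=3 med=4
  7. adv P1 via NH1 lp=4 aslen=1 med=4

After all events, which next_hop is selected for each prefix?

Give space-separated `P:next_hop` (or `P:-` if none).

Op 1: best P0=- P1=- P2=NH0
Op 2: best P0=- P1=NH1 P2=NH0
Op 3: best P0=NH2 P1=NH1 P2=NH0
Op 4: best P0=NH2 P1=NH1 P2=NH0
Op 5: best P0=NH2 P1=NH3 P2=NH0
Op 6: best P0=NH2 P1=NH3 P2=NH0
Op 7: best P0=NH2 P1=NH1 P2=NH0

Answer: P0:NH2 P1:NH1 P2:NH0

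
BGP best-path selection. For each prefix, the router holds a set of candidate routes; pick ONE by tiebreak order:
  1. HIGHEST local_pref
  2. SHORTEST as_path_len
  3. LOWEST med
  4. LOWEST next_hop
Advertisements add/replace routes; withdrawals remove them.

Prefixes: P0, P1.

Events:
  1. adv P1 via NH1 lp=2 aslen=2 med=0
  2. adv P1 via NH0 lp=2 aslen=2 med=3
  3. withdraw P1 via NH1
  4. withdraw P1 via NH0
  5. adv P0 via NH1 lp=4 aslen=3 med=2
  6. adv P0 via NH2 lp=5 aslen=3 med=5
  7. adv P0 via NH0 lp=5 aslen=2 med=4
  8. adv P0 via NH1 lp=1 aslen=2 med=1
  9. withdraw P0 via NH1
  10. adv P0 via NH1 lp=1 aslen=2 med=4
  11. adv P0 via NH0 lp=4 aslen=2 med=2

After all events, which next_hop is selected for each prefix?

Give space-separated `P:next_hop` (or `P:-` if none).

Answer: P0:NH2 P1:-

Derivation:
Op 1: best P0=- P1=NH1
Op 2: best P0=- P1=NH1
Op 3: best P0=- P1=NH0
Op 4: best P0=- P1=-
Op 5: best P0=NH1 P1=-
Op 6: best P0=NH2 P1=-
Op 7: best P0=NH0 P1=-
Op 8: best P0=NH0 P1=-
Op 9: best P0=NH0 P1=-
Op 10: best P0=NH0 P1=-
Op 11: best P0=NH2 P1=-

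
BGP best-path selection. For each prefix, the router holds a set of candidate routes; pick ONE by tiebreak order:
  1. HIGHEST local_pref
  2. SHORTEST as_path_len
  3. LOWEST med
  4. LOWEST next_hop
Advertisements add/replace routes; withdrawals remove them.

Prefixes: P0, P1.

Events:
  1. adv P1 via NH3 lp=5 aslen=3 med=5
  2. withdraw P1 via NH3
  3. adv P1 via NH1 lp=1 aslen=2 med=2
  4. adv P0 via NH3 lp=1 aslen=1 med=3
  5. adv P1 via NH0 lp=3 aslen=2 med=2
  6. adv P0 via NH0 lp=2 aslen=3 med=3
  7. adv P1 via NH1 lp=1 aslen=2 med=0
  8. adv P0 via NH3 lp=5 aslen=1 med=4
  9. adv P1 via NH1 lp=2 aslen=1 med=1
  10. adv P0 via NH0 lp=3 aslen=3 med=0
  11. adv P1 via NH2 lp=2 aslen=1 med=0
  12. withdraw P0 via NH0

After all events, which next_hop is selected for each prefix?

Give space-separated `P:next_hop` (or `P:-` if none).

Op 1: best P0=- P1=NH3
Op 2: best P0=- P1=-
Op 3: best P0=- P1=NH1
Op 4: best P0=NH3 P1=NH1
Op 5: best P0=NH3 P1=NH0
Op 6: best P0=NH0 P1=NH0
Op 7: best P0=NH0 P1=NH0
Op 8: best P0=NH3 P1=NH0
Op 9: best P0=NH3 P1=NH0
Op 10: best P0=NH3 P1=NH0
Op 11: best P0=NH3 P1=NH0
Op 12: best P0=NH3 P1=NH0

Answer: P0:NH3 P1:NH0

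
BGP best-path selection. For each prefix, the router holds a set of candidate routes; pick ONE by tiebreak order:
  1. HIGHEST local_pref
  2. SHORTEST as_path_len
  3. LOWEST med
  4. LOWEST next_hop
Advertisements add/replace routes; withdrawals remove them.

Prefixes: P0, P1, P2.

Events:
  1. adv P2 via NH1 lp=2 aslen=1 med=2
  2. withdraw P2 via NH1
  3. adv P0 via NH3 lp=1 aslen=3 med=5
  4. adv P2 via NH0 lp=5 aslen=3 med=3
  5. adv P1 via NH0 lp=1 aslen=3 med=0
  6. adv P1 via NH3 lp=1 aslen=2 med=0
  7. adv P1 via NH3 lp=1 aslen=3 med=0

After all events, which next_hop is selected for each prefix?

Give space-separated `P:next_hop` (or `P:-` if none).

Answer: P0:NH3 P1:NH0 P2:NH0

Derivation:
Op 1: best P0=- P1=- P2=NH1
Op 2: best P0=- P1=- P2=-
Op 3: best P0=NH3 P1=- P2=-
Op 4: best P0=NH3 P1=- P2=NH0
Op 5: best P0=NH3 P1=NH0 P2=NH0
Op 6: best P0=NH3 P1=NH3 P2=NH0
Op 7: best P0=NH3 P1=NH0 P2=NH0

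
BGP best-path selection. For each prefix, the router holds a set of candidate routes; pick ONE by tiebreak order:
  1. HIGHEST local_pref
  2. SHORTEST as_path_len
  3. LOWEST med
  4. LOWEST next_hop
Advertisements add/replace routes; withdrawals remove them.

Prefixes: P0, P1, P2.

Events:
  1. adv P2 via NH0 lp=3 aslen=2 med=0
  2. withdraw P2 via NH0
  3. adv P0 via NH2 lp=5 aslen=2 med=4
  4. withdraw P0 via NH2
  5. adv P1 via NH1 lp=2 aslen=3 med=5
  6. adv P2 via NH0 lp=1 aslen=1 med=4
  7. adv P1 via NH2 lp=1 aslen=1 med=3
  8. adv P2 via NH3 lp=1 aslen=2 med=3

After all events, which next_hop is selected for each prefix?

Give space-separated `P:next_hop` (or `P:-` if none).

Op 1: best P0=- P1=- P2=NH0
Op 2: best P0=- P1=- P2=-
Op 3: best P0=NH2 P1=- P2=-
Op 4: best P0=- P1=- P2=-
Op 5: best P0=- P1=NH1 P2=-
Op 6: best P0=- P1=NH1 P2=NH0
Op 7: best P0=- P1=NH1 P2=NH0
Op 8: best P0=- P1=NH1 P2=NH0

Answer: P0:- P1:NH1 P2:NH0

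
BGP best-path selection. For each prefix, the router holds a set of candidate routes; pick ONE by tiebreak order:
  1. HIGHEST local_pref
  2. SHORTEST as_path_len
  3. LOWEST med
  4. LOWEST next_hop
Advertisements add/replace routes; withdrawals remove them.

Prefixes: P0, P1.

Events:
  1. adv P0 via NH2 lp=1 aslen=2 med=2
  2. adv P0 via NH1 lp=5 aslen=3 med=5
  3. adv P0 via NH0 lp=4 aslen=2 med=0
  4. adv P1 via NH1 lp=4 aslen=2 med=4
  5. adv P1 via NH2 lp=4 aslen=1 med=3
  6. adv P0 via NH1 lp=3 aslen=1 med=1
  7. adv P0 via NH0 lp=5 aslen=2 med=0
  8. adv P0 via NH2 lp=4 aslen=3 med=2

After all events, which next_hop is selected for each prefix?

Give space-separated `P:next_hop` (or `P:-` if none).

Answer: P0:NH0 P1:NH2

Derivation:
Op 1: best P0=NH2 P1=-
Op 2: best P0=NH1 P1=-
Op 3: best P0=NH1 P1=-
Op 4: best P0=NH1 P1=NH1
Op 5: best P0=NH1 P1=NH2
Op 6: best P0=NH0 P1=NH2
Op 7: best P0=NH0 P1=NH2
Op 8: best P0=NH0 P1=NH2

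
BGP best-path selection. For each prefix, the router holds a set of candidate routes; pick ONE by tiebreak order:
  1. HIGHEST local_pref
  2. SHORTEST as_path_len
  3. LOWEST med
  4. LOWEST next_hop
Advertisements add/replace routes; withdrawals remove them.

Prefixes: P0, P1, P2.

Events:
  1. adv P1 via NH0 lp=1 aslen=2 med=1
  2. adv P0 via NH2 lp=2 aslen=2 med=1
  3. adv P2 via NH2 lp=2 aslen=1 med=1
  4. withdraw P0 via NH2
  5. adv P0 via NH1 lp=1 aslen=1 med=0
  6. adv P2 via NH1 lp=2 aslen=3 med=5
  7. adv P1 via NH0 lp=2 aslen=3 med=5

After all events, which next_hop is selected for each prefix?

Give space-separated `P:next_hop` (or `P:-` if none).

Op 1: best P0=- P1=NH0 P2=-
Op 2: best P0=NH2 P1=NH0 P2=-
Op 3: best P0=NH2 P1=NH0 P2=NH2
Op 4: best P0=- P1=NH0 P2=NH2
Op 5: best P0=NH1 P1=NH0 P2=NH2
Op 6: best P0=NH1 P1=NH0 P2=NH2
Op 7: best P0=NH1 P1=NH0 P2=NH2

Answer: P0:NH1 P1:NH0 P2:NH2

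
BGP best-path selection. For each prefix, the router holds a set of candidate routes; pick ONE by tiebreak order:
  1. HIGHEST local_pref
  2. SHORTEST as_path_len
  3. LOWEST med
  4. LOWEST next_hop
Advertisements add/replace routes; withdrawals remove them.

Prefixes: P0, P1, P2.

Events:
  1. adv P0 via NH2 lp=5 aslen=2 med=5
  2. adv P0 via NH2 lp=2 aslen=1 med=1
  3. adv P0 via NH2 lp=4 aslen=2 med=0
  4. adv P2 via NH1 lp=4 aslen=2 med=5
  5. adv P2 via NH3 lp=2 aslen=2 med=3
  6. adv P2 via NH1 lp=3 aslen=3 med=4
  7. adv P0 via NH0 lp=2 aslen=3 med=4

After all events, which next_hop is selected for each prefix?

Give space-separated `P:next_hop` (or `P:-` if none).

Answer: P0:NH2 P1:- P2:NH1

Derivation:
Op 1: best P0=NH2 P1=- P2=-
Op 2: best P0=NH2 P1=- P2=-
Op 3: best P0=NH2 P1=- P2=-
Op 4: best P0=NH2 P1=- P2=NH1
Op 5: best P0=NH2 P1=- P2=NH1
Op 6: best P0=NH2 P1=- P2=NH1
Op 7: best P0=NH2 P1=- P2=NH1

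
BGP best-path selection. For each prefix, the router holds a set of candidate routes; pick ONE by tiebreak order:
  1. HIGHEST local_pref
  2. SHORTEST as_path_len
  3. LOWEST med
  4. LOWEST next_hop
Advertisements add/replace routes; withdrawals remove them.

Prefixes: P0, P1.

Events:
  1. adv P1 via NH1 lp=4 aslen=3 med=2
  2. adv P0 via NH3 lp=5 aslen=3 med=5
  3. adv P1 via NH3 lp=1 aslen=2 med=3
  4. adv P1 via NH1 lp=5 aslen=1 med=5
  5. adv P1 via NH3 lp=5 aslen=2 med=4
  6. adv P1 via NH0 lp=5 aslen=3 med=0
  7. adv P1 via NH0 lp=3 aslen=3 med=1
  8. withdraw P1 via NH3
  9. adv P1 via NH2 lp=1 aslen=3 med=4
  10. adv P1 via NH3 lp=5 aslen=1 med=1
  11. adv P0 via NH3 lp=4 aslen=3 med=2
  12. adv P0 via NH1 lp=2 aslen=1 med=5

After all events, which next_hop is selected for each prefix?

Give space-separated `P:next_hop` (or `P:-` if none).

Answer: P0:NH3 P1:NH3

Derivation:
Op 1: best P0=- P1=NH1
Op 2: best P0=NH3 P1=NH1
Op 3: best P0=NH3 P1=NH1
Op 4: best P0=NH3 P1=NH1
Op 5: best P0=NH3 P1=NH1
Op 6: best P0=NH3 P1=NH1
Op 7: best P0=NH3 P1=NH1
Op 8: best P0=NH3 P1=NH1
Op 9: best P0=NH3 P1=NH1
Op 10: best P0=NH3 P1=NH3
Op 11: best P0=NH3 P1=NH3
Op 12: best P0=NH3 P1=NH3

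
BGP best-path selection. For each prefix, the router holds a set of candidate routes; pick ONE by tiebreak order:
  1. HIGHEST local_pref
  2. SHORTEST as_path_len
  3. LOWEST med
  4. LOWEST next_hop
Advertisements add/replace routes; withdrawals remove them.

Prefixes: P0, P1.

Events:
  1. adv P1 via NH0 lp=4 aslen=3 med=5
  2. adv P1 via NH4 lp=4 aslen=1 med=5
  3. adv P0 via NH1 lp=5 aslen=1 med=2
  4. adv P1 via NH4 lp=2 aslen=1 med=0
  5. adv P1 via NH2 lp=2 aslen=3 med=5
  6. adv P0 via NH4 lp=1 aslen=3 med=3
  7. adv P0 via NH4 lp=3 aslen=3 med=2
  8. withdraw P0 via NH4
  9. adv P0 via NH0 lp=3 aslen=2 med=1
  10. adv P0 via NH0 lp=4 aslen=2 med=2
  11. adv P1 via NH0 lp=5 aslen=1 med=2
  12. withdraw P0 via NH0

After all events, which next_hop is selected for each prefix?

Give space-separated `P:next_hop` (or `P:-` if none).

Op 1: best P0=- P1=NH0
Op 2: best P0=- P1=NH4
Op 3: best P0=NH1 P1=NH4
Op 4: best P0=NH1 P1=NH0
Op 5: best P0=NH1 P1=NH0
Op 6: best P0=NH1 P1=NH0
Op 7: best P0=NH1 P1=NH0
Op 8: best P0=NH1 P1=NH0
Op 9: best P0=NH1 P1=NH0
Op 10: best P0=NH1 P1=NH0
Op 11: best P0=NH1 P1=NH0
Op 12: best P0=NH1 P1=NH0

Answer: P0:NH1 P1:NH0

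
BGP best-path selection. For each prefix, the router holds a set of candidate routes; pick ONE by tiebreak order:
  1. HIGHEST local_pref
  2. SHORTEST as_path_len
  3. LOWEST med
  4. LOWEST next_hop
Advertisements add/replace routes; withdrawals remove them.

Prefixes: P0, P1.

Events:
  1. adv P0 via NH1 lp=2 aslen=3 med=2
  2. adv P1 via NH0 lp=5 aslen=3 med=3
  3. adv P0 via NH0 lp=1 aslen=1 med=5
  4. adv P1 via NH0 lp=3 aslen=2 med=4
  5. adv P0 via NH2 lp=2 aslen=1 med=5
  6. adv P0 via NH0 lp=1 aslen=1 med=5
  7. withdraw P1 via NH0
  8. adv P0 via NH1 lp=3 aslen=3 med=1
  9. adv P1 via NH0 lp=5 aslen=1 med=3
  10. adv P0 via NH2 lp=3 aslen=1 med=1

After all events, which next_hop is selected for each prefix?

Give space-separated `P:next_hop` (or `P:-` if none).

Op 1: best P0=NH1 P1=-
Op 2: best P0=NH1 P1=NH0
Op 3: best P0=NH1 P1=NH0
Op 4: best P0=NH1 P1=NH0
Op 5: best P0=NH2 P1=NH0
Op 6: best P0=NH2 P1=NH0
Op 7: best P0=NH2 P1=-
Op 8: best P0=NH1 P1=-
Op 9: best P0=NH1 P1=NH0
Op 10: best P0=NH2 P1=NH0

Answer: P0:NH2 P1:NH0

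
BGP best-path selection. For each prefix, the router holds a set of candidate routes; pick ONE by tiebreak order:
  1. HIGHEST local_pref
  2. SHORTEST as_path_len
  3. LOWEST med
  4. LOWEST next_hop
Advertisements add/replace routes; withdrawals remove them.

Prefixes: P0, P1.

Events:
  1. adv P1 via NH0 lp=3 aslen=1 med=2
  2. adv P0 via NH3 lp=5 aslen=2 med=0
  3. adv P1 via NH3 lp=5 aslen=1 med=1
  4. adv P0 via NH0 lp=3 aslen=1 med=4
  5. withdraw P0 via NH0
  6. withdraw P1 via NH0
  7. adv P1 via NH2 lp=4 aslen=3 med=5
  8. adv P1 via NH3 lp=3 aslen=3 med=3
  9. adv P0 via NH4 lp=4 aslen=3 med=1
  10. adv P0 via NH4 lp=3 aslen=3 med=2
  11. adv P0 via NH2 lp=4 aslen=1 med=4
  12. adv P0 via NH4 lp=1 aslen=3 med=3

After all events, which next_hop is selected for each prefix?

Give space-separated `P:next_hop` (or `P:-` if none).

Op 1: best P0=- P1=NH0
Op 2: best P0=NH3 P1=NH0
Op 3: best P0=NH3 P1=NH3
Op 4: best P0=NH3 P1=NH3
Op 5: best P0=NH3 P1=NH3
Op 6: best P0=NH3 P1=NH3
Op 7: best P0=NH3 P1=NH3
Op 8: best P0=NH3 P1=NH2
Op 9: best P0=NH3 P1=NH2
Op 10: best P0=NH3 P1=NH2
Op 11: best P0=NH3 P1=NH2
Op 12: best P0=NH3 P1=NH2

Answer: P0:NH3 P1:NH2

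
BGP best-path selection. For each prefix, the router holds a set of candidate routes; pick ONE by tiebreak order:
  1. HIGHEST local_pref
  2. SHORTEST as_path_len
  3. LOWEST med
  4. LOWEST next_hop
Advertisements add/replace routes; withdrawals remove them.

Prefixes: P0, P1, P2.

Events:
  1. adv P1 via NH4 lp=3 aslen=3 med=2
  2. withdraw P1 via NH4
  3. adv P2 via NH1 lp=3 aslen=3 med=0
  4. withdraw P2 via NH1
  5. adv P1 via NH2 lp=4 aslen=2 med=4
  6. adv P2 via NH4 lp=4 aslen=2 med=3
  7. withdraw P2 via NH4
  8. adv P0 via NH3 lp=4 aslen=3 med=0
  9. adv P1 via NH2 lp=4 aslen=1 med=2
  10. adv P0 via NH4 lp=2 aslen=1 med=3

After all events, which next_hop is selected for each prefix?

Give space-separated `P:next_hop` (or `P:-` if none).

Answer: P0:NH3 P1:NH2 P2:-

Derivation:
Op 1: best P0=- P1=NH4 P2=-
Op 2: best P0=- P1=- P2=-
Op 3: best P0=- P1=- P2=NH1
Op 4: best P0=- P1=- P2=-
Op 5: best P0=- P1=NH2 P2=-
Op 6: best P0=- P1=NH2 P2=NH4
Op 7: best P0=- P1=NH2 P2=-
Op 8: best P0=NH3 P1=NH2 P2=-
Op 9: best P0=NH3 P1=NH2 P2=-
Op 10: best P0=NH3 P1=NH2 P2=-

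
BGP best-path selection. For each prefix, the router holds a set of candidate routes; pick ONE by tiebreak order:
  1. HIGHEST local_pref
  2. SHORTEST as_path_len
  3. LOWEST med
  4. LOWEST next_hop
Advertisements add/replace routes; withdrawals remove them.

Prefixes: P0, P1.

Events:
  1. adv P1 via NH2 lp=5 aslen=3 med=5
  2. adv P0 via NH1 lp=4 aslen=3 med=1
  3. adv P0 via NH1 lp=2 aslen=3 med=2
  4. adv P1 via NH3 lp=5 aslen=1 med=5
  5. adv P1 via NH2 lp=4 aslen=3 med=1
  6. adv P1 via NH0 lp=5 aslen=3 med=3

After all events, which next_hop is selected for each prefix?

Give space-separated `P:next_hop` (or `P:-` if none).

Op 1: best P0=- P1=NH2
Op 2: best P0=NH1 P1=NH2
Op 3: best P0=NH1 P1=NH2
Op 4: best P0=NH1 P1=NH3
Op 5: best P0=NH1 P1=NH3
Op 6: best P0=NH1 P1=NH3

Answer: P0:NH1 P1:NH3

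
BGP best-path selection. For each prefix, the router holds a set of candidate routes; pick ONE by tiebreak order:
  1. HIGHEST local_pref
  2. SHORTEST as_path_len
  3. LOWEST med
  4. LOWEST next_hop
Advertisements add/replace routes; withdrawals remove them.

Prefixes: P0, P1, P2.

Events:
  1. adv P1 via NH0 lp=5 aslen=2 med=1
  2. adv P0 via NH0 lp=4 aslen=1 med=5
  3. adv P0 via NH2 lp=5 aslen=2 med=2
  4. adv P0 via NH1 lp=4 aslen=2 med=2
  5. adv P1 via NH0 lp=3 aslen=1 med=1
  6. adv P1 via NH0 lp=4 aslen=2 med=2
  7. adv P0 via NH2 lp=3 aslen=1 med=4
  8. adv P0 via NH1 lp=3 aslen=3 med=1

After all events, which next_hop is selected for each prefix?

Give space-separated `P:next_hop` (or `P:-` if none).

Answer: P0:NH0 P1:NH0 P2:-

Derivation:
Op 1: best P0=- P1=NH0 P2=-
Op 2: best P0=NH0 P1=NH0 P2=-
Op 3: best P0=NH2 P1=NH0 P2=-
Op 4: best P0=NH2 P1=NH0 P2=-
Op 5: best P0=NH2 P1=NH0 P2=-
Op 6: best P0=NH2 P1=NH0 P2=-
Op 7: best P0=NH0 P1=NH0 P2=-
Op 8: best P0=NH0 P1=NH0 P2=-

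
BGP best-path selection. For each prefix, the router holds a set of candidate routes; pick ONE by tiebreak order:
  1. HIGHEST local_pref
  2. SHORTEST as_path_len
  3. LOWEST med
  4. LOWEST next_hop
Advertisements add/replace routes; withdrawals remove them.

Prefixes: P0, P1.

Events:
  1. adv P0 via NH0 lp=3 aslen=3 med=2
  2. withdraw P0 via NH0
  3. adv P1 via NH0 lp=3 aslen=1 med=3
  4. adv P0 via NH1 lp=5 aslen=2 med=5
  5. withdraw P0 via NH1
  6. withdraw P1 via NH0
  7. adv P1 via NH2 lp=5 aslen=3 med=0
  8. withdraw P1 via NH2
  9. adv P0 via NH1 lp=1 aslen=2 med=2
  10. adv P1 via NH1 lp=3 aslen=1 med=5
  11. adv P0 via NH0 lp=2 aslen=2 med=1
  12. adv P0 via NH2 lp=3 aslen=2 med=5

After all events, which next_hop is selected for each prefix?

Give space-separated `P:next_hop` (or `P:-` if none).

Op 1: best P0=NH0 P1=-
Op 2: best P0=- P1=-
Op 3: best P0=- P1=NH0
Op 4: best P0=NH1 P1=NH0
Op 5: best P0=- P1=NH0
Op 6: best P0=- P1=-
Op 7: best P0=- P1=NH2
Op 8: best P0=- P1=-
Op 9: best P0=NH1 P1=-
Op 10: best P0=NH1 P1=NH1
Op 11: best P0=NH0 P1=NH1
Op 12: best P0=NH2 P1=NH1

Answer: P0:NH2 P1:NH1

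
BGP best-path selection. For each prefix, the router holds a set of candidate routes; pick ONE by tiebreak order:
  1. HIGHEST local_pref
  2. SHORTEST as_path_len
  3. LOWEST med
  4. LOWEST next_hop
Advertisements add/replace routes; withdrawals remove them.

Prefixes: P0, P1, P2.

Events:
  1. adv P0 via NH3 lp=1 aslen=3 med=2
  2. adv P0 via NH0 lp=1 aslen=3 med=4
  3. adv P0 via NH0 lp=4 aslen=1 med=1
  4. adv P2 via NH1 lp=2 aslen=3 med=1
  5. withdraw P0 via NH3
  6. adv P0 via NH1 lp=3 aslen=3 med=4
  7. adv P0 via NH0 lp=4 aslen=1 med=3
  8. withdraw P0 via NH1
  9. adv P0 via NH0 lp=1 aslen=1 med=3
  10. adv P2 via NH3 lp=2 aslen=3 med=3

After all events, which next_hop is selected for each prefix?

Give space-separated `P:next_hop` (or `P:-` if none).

Answer: P0:NH0 P1:- P2:NH1

Derivation:
Op 1: best P0=NH3 P1=- P2=-
Op 2: best P0=NH3 P1=- P2=-
Op 3: best P0=NH0 P1=- P2=-
Op 4: best P0=NH0 P1=- P2=NH1
Op 5: best P0=NH0 P1=- P2=NH1
Op 6: best P0=NH0 P1=- P2=NH1
Op 7: best P0=NH0 P1=- P2=NH1
Op 8: best P0=NH0 P1=- P2=NH1
Op 9: best P0=NH0 P1=- P2=NH1
Op 10: best P0=NH0 P1=- P2=NH1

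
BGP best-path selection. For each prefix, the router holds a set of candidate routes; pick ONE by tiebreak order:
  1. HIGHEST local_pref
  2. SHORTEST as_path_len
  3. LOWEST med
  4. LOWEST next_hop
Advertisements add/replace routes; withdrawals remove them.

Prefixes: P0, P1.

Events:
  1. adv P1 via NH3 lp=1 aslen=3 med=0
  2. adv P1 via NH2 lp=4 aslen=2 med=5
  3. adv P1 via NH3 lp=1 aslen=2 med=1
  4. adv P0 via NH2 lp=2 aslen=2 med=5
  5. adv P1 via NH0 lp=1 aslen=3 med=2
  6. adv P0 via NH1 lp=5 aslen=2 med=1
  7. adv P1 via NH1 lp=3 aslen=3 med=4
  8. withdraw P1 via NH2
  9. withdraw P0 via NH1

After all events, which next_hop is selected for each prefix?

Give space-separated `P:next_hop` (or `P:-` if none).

Answer: P0:NH2 P1:NH1

Derivation:
Op 1: best P0=- P1=NH3
Op 2: best P0=- P1=NH2
Op 3: best P0=- P1=NH2
Op 4: best P0=NH2 P1=NH2
Op 5: best P0=NH2 P1=NH2
Op 6: best P0=NH1 P1=NH2
Op 7: best P0=NH1 P1=NH2
Op 8: best P0=NH1 P1=NH1
Op 9: best P0=NH2 P1=NH1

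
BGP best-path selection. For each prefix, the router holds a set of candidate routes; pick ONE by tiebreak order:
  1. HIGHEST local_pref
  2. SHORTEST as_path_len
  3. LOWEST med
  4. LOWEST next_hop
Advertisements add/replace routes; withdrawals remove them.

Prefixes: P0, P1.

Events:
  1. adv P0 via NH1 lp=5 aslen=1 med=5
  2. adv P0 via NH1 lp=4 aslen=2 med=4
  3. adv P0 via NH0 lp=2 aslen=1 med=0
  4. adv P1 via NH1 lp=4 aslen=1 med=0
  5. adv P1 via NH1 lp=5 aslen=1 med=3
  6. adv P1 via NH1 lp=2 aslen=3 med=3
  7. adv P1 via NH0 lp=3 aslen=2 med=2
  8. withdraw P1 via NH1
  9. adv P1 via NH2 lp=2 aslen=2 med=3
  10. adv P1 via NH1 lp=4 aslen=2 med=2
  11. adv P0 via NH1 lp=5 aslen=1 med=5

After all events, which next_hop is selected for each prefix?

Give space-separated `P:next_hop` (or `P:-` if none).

Op 1: best P0=NH1 P1=-
Op 2: best P0=NH1 P1=-
Op 3: best P0=NH1 P1=-
Op 4: best P0=NH1 P1=NH1
Op 5: best P0=NH1 P1=NH1
Op 6: best P0=NH1 P1=NH1
Op 7: best P0=NH1 P1=NH0
Op 8: best P0=NH1 P1=NH0
Op 9: best P0=NH1 P1=NH0
Op 10: best P0=NH1 P1=NH1
Op 11: best P0=NH1 P1=NH1

Answer: P0:NH1 P1:NH1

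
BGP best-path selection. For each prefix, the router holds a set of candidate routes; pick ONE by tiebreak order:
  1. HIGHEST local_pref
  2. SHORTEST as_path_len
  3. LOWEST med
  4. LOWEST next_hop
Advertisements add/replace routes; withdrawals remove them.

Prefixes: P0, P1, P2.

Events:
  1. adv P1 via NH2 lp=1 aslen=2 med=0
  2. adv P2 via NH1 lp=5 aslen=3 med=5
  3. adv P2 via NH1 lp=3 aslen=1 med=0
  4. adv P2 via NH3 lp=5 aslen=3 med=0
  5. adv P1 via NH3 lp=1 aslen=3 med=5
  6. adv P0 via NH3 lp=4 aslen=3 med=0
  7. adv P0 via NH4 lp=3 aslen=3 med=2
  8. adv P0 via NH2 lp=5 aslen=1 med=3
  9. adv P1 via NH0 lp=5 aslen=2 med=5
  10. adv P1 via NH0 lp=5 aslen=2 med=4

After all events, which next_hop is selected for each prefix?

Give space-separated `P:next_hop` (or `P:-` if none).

Op 1: best P0=- P1=NH2 P2=-
Op 2: best P0=- P1=NH2 P2=NH1
Op 3: best P0=- P1=NH2 P2=NH1
Op 4: best P0=- P1=NH2 P2=NH3
Op 5: best P0=- P1=NH2 P2=NH3
Op 6: best P0=NH3 P1=NH2 P2=NH3
Op 7: best P0=NH3 P1=NH2 P2=NH3
Op 8: best P0=NH2 P1=NH2 P2=NH3
Op 9: best P0=NH2 P1=NH0 P2=NH3
Op 10: best P0=NH2 P1=NH0 P2=NH3

Answer: P0:NH2 P1:NH0 P2:NH3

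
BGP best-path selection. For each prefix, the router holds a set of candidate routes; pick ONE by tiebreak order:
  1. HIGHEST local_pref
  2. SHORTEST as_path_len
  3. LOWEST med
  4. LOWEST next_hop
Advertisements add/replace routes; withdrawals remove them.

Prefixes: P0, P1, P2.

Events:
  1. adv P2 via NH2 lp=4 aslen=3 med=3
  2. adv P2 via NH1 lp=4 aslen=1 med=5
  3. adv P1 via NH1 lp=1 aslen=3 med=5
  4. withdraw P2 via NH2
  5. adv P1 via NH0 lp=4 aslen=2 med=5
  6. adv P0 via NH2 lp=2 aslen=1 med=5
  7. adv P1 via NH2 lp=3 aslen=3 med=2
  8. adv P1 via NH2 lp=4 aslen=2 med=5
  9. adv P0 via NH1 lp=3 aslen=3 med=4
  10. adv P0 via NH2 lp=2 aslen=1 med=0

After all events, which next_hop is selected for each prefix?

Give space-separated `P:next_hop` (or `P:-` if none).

Op 1: best P0=- P1=- P2=NH2
Op 2: best P0=- P1=- P2=NH1
Op 3: best P0=- P1=NH1 P2=NH1
Op 4: best P0=- P1=NH1 P2=NH1
Op 5: best P0=- P1=NH0 P2=NH1
Op 6: best P0=NH2 P1=NH0 P2=NH1
Op 7: best P0=NH2 P1=NH0 P2=NH1
Op 8: best P0=NH2 P1=NH0 P2=NH1
Op 9: best P0=NH1 P1=NH0 P2=NH1
Op 10: best P0=NH1 P1=NH0 P2=NH1

Answer: P0:NH1 P1:NH0 P2:NH1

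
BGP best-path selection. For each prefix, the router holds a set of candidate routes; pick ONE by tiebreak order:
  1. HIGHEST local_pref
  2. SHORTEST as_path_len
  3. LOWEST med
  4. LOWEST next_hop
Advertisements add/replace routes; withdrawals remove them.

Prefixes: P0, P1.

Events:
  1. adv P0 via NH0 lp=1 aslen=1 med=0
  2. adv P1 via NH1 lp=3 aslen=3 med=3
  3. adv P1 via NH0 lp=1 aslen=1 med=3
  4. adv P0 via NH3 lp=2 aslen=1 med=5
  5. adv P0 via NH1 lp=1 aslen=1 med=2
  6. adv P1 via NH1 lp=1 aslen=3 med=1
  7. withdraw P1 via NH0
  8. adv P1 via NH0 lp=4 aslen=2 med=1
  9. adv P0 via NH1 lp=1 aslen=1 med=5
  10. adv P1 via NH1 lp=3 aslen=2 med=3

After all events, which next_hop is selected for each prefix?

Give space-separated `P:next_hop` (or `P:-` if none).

Answer: P0:NH3 P1:NH0

Derivation:
Op 1: best P0=NH0 P1=-
Op 2: best P0=NH0 P1=NH1
Op 3: best P0=NH0 P1=NH1
Op 4: best P0=NH3 P1=NH1
Op 5: best P0=NH3 P1=NH1
Op 6: best P0=NH3 P1=NH0
Op 7: best P0=NH3 P1=NH1
Op 8: best P0=NH3 P1=NH0
Op 9: best P0=NH3 P1=NH0
Op 10: best P0=NH3 P1=NH0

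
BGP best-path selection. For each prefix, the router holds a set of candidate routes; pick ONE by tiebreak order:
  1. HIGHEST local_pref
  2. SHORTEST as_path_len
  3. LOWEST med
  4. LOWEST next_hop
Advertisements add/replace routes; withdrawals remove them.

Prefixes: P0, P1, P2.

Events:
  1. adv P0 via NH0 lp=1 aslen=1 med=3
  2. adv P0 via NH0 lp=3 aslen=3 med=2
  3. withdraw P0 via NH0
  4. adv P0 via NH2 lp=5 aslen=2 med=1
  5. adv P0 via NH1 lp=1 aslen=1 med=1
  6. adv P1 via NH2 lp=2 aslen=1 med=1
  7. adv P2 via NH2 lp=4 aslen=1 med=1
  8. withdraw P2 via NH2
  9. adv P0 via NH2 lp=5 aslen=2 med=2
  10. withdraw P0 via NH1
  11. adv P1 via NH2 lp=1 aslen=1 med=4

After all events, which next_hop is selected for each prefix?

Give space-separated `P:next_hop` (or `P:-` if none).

Op 1: best P0=NH0 P1=- P2=-
Op 2: best P0=NH0 P1=- P2=-
Op 3: best P0=- P1=- P2=-
Op 4: best P0=NH2 P1=- P2=-
Op 5: best P0=NH2 P1=- P2=-
Op 6: best P0=NH2 P1=NH2 P2=-
Op 7: best P0=NH2 P1=NH2 P2=NH2
Op 8: best P0=NH2 P1=NH2 P2=-
Op 9: best P0=NH2 P1=NH2 P2=-
Op 10: best P0=NH2 P1=NH2 P2=-
Op 11: best P0=NH2 P1=NH2 P2=-

Answer: P0:NH2 P1:NH2 P2:-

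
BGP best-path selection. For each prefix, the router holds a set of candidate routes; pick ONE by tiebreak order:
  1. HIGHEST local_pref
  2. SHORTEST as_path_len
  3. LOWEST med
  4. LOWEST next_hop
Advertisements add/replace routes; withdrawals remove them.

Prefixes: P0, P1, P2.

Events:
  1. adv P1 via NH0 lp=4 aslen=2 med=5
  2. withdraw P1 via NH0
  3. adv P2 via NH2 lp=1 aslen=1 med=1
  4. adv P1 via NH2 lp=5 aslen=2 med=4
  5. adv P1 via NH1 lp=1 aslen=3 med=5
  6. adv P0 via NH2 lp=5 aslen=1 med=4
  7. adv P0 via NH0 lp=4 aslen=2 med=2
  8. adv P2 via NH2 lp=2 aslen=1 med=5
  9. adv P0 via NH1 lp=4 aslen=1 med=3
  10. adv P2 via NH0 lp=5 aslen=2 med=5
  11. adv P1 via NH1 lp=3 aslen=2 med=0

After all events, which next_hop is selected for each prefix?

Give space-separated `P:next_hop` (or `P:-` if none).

Op 1: best P0=- P1=NH0 P2=-
Op 2: best P0=- P1=- P2=-
Op 3: best P0=- P1=- P2=NH2
Op 4: best P0=- P1=NH2 P2=NH2
Op 5: best P0=- P1=NH2 P2=NH2
Op 6: best P0=NH2 P1=NH2 P2=NH2
Op 7: best P0=NH2 P1=NH2 P2=NH2
Op 8: best P0=NH2 P1=NH2 P2=NH2
Op 9: best P0=NH2 P1=NH2 P2=NH2
Op 10: best P0=NH2 P1=NH2 P2=NH0
Op 11: best P0=NH2 P1=NH2 P2=NH0

Answer: P0:NH2 P1:NH2 P2:NH0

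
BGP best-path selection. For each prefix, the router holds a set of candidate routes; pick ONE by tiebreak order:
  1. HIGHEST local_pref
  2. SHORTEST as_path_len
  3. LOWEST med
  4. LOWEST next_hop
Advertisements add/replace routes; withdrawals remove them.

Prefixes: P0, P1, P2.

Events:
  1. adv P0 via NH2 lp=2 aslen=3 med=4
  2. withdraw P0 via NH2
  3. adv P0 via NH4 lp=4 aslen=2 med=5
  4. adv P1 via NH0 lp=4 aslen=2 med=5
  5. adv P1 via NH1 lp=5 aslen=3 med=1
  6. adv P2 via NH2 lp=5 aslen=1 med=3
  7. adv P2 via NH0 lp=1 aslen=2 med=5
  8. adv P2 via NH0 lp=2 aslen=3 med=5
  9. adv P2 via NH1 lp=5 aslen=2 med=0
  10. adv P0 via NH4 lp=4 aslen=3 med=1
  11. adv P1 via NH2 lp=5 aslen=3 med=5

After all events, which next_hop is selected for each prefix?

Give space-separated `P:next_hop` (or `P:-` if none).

Op 1: best P0=NH2 P1=- P2=-
Op 2: best P0=- P1=- P2=-
Op 3: best P0=NH4 P1=- P2=-
Op 4: best P0=NH4 P1=NH0 P2=-
Op 5: best P0=NH4 P1=NH1 P2=-
Op 6: best P0=NH4 P1=NH1 P2=NH2
Op 7: best P0=NH4 P1=NH1 P2=NH2
Op 8: best P0=NH4 P1=NH1 P2=NH2
Op 9: best P0=NH4 P1=NH1 P2=NH2
Op 10: best P0=NH4 P1=NH1 P2=NH2
Op 11: best P0=NH4 P1=NH1 P2=NH2

Answer: P0:NH4 P1:NH1 P2:NH2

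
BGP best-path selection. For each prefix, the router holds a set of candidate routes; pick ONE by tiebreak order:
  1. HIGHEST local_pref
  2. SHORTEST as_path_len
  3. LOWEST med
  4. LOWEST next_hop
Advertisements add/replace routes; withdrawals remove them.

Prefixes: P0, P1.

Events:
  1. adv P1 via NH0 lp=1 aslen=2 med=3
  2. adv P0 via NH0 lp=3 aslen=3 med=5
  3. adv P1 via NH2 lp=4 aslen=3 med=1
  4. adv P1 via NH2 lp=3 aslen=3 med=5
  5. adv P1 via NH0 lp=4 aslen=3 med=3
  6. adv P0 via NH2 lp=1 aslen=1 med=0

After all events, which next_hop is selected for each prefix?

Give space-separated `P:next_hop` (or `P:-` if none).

Op 1: best P0=- P1=NH0
Op 2: best P0=NH0 P1=NH0
Op 3: best P0=NH0 P1=NH2
Op 4: best P0=NH0 P1=NH2
Op 5: best P0=NH0 P1=NH0
Op 6: best P0=NH0 P1=NH0

Answer: P0:NH0 P1:NH0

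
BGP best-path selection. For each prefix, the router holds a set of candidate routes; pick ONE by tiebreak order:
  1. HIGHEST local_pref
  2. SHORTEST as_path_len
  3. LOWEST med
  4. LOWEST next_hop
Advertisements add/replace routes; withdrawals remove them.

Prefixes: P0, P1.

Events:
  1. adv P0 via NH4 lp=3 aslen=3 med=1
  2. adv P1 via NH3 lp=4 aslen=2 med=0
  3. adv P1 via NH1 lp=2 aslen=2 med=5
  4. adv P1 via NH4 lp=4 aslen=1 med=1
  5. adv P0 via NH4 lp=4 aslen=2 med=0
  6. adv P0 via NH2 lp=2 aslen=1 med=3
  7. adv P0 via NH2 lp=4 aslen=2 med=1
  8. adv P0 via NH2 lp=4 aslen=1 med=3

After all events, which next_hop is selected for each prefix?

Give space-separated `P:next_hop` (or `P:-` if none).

Answer: P0:NH2 P1:NH4

Derivation:
Op 1: best P0=NH4 P1=-
Op 2: best P0=NH4 P1=NH3
Op 3: best P0=NH4 P1=NH3
Op 4: best P0=NH4 P1=NH4
Op 5: best P0=NH4 P1=NH4
Op 6: best P0=NH4 P1=NH4
Op 7: best P0=NH4 P1=NH4
Op 8: best P0=NH2 P1=NH4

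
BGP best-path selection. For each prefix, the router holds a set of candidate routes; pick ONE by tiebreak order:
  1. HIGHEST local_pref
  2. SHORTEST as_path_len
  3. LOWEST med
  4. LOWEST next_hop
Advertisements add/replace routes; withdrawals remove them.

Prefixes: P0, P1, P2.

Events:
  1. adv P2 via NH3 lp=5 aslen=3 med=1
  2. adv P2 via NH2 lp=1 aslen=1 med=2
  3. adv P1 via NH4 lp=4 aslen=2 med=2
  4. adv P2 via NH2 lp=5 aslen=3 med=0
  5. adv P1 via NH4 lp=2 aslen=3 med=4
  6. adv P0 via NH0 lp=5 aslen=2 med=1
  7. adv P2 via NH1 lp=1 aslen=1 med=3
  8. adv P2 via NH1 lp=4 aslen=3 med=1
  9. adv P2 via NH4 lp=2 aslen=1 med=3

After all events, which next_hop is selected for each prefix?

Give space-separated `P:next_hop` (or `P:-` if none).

Answer: P0:NH0 P1:NH4 P2:NH2

Derivation:
Op 1: best P0=- P1=- P2=NH3
Op 2: best P0=- P1=- P2=NH3
Op 3: best P0=- P1=NH4 P2=NH3
Op 4: best P0=- P1=NH4 P2=NH2
Op 5: best P0=- P1=NH4 P2=NH2
Op 6: best P0=NH0 P1=NH4 P2=NH2
Op 7: best P0=NH0 P1=NH4 P2=NH2
Op 8: best P0=NH0 P1=NH4 P2=NH2
Op 9: best P0=NH0 P1=NH4 P2=NH2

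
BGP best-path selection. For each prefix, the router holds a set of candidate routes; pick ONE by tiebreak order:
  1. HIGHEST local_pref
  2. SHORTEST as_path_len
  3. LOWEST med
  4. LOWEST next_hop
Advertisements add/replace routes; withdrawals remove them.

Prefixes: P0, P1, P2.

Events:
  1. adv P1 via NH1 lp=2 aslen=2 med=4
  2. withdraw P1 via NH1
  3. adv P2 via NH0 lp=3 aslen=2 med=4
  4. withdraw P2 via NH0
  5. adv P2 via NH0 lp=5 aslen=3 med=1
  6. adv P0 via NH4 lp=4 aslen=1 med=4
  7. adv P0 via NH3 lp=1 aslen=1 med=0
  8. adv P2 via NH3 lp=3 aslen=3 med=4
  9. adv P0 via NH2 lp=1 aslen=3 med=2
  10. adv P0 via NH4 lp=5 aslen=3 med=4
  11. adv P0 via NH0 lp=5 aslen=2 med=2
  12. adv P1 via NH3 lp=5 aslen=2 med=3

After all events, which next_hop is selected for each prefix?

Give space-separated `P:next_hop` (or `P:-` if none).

Answer: P0:NH0 P1:NH3 P2:NH0

Derivation:
Op 1: best P0=- P1=NH1 P2=-
Op 2: best P0=- P1=- P2=-
Op 3: best P0=- P1=- P2=NH0
Op 4: best P0=- P1=- P2=-
Op 5: best P0=- P1=- P2=NH0
Op 6: best P0=NH4 P1=- P2=NH0
Op 7: best P0=NH4 P1=- P2=NH0
Op 8: best P0=NH4 P1=- P2=NH0
Op 9: best P0=NH4 P1=- P2=NH0
Op 10: best P0=NH4 P1=- P2=NH0
Op 11: best P0=NH0 P1=- P2=NH0
Op 12: best P0=NH0 P1=NH3 P2=NH0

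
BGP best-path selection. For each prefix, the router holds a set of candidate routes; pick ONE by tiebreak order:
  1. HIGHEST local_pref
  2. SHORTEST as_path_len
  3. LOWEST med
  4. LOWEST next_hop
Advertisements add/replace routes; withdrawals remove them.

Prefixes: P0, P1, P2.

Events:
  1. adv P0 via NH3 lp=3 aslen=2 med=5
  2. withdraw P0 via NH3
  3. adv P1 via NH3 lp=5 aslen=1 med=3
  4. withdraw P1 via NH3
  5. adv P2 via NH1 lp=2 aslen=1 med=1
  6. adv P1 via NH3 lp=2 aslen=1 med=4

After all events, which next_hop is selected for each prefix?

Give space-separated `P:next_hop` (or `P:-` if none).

Answer: P0:- P1:NH3 P2:NH1

Derivation:
Op 1: best P0=NH3 P1=- P2=-
Op 2: best P0=- P1=- P2=-
Op 3: best P0=- P1=NH3 P2=-
Op 4: best P0=- P1=- P2=-
Op 5: best P0=- P1=- P2=NH1
Op 6: best P0=- P1=NH3 P2=NH1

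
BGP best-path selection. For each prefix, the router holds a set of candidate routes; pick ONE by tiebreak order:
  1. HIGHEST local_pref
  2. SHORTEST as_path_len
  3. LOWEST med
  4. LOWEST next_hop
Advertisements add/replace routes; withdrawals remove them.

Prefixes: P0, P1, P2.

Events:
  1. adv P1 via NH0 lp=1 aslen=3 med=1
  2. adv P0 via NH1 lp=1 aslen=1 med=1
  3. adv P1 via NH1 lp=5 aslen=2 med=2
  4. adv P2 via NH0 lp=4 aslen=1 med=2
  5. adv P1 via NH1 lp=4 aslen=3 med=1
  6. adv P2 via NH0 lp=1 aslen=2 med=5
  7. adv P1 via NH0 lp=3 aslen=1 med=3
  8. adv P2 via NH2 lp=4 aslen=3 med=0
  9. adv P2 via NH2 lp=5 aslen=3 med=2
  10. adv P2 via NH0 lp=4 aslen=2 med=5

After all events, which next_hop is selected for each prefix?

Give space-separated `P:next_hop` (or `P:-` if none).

Answer: P0:NH1 P1:NH1 P2:NH2

Derivation:
Op 1: best P0=- P1=NH0 P2=-
Op 2: best P0=NH1 P1=NH0 P2=-
Op 3: best P0=NH1 P1=NH1 P2=-
Op 4: best P0=NH1 P1=NH1 P2=NH0
Op 5: best P0=NH1 P1=NH1 P2=NH0
Op 6: best P0=NH1 P1=NH1 P2=NH0
Op 7: best P0=NH1 P1=NH1 P2=NH0
Op 8: best P0=NH1 P1=NH1 P2=NH2
Op 9: best P0=NH1 P1=NH1 P2=NH2
Op 10: best P0=NH1 P1=NH1 P2=NH2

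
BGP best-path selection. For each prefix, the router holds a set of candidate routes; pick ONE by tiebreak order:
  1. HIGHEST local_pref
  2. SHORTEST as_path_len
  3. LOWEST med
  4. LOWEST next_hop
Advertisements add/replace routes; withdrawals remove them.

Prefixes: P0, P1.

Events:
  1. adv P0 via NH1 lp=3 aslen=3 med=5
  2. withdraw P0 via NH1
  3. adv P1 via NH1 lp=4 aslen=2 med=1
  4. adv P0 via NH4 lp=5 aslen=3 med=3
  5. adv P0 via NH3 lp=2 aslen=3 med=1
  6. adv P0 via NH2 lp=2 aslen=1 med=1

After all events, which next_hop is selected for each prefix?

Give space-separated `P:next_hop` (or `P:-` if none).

Op 1: best P0=NH1 P1=-
Op 2: best P0=- P1=-
Op 3: best P0=- P1=NH1
Op 4: best P0=NH4 P1=NH1
Op 5: best P0=NH4 P1=NH1
Op 6: best P0=NH4 P1=NH1

Answer: P0:NH4 P1:NH1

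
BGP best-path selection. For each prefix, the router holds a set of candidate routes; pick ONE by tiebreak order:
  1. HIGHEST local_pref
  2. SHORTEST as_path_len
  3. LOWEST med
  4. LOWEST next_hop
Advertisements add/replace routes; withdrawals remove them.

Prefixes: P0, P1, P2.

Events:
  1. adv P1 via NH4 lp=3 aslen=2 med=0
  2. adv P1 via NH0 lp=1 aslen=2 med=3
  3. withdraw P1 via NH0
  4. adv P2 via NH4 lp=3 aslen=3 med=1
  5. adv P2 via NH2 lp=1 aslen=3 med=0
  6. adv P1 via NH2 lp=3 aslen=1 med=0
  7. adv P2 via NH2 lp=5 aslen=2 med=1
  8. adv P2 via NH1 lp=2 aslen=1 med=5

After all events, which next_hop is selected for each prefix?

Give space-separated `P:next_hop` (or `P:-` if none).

Op 1: best P0=- P1=NH4 P2=-
Op 2: best P0=- P1=NH4 P2=-
Op 3: best P0=- P1=NH4 P2=-
Op 4: best P0=- P1=NH4 P2=NH4
Op 5: best P0=- P1=NH4 P2=NH4
Op 6: best P0=- P1=NH2 P2=NH4
Op 7: best P0=- P1=NH2 P2=NH2
Op 8: best P0=- P1=NH2 P2=NH2

Answer: P0:- P1:NH2 P2:NH2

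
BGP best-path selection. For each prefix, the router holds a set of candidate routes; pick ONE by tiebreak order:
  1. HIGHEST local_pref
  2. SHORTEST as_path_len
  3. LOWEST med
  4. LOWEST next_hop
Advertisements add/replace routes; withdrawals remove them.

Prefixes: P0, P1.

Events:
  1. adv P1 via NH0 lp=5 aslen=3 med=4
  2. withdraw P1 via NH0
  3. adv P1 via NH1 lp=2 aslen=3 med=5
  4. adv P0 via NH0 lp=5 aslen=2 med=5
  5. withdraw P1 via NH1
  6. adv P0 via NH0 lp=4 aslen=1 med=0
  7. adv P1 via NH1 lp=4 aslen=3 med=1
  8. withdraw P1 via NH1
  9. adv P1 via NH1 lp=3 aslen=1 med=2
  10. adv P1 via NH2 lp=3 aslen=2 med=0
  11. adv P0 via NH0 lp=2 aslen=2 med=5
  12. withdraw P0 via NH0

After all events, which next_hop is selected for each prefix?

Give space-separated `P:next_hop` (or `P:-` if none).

Answer: P0:- P1:NH1

Derivation:
Op 1: best P0=- P1=NH0
Op 2: best P0=- P1=-
Op 3: best P0=- P1=NH1
Op 4: best P0=NH0 P1=NH1
Op 5: best P0=NH0 P1=-
Op 6: best P0=NH0 P1=-
Op 7: best P0=NH0 P1=NH1
Op 8: best P0=NH0 P1=-
Op 9: best P0=NH0 P1=NH1
Op 10: best P0=NH0 P1=NH1
Op 11: best P0=NH0 P1=NH1
Op 12: best P0=- P1=NH1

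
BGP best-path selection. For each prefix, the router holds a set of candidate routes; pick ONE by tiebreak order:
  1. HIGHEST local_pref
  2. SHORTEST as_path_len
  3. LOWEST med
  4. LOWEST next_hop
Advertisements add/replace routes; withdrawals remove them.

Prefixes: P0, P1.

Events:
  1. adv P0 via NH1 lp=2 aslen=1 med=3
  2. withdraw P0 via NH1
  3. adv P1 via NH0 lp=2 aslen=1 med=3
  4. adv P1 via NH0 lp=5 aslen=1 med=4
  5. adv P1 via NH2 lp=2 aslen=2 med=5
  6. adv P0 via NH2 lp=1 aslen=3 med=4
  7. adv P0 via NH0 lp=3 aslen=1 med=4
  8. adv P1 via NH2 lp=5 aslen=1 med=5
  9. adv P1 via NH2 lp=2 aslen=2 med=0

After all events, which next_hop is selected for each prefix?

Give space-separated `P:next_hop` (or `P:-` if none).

Op 1: best P0=NH1 P1=-
Op 2: best P0=- P1=-
Op 3: best P0=- P1=NH0
Op 4: best P0=- P1=NH0
Op 5: best P0=- P1=NH0
Op 6: best P0=NH2 P1=NH0
Op 7: best P0=NH0 P1=NH0
Op 8: best P0=NH0 P1=NH0
Op 9: best P0=NH0 P1=NH0

Answer: P0:NH0 P1:NH0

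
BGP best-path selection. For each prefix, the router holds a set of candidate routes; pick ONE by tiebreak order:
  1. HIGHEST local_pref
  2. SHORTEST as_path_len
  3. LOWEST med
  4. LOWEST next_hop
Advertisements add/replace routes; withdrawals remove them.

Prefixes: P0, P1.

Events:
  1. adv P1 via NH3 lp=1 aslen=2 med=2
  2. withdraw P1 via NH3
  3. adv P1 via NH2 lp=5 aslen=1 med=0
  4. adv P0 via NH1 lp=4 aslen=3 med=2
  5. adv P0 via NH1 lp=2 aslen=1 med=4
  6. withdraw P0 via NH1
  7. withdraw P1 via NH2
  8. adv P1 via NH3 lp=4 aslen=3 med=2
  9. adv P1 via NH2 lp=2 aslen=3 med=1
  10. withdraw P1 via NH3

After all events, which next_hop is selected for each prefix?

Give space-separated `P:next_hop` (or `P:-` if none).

Answer: P0:- P1:NH2

Derivation:
Op 1: best P0=- P1=NH3
Op 2: best P0=- P1=-
Op 3: best P0=- P1=NH2
Op 4: best P0=NH1 P1=NH2
Op 5: best P0=NH1 P1=NH2
Op 6: best P0=- P1=NH2
Op 7: best P0=- P1=-
Op 8: best P0=- P1=NH3
Op 9: best P0=- P1=NH3
Op 10: best P0=- P1=NH2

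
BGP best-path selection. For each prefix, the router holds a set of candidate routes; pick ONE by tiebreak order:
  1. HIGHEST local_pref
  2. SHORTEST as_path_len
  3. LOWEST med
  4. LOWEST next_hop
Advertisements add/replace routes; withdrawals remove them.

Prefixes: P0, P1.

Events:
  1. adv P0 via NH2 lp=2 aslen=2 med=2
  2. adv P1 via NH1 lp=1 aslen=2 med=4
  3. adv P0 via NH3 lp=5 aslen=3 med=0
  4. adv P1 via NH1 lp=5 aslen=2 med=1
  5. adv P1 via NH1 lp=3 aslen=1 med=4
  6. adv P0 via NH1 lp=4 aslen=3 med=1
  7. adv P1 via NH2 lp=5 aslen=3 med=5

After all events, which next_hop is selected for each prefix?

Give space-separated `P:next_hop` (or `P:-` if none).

Op 1: best P0=NH2 P1=-
Op 2: best P0=NH2 P1=NH1
Op 3: best P0=NH3 P1=NH1
Op 4: best P0=NH3 P1=NH1
Op 5: best P0=NH3 P1=NH1
Op 6: best P0=NH3 P1=NH1
Op 7: best P0=NH3 P1=NH2

Answer: P0:NH3 P1:NH2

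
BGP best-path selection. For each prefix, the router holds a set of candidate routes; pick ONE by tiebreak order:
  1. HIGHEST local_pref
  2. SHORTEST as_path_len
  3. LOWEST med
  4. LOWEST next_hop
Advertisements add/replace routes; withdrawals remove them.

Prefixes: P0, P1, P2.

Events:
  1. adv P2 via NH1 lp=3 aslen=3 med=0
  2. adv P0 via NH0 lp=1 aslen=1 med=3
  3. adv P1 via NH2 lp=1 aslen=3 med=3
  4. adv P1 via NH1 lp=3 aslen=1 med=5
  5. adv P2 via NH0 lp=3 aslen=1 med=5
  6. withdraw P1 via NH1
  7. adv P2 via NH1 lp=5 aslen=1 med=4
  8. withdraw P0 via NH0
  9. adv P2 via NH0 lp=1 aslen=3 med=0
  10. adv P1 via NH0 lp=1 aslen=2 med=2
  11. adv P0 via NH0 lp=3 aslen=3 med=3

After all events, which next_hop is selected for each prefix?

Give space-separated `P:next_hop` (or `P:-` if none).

Answer: P0:NH0 P1:NH0 P2:NH1

Derivation:
Op 1: best P0=- P1=- P2=NH1
Op 2: best P0=NH0 P1=- P2=NH1
Op 3: best P0=NH0 P1=NH2 P2=NH1
Op 4: best P0=NH0 P1=NH1 P2=NH1
Op 5: best P0=NH0 P1=NH1 P2=NH0
Op 6: best P0=NH0 P1=NH2 P2=NH0
Op 7: best P0=NH0 P1=NH2 P2=NH1
Op 8: best P0=- P1=NH2 P2=NH1
Op 9: best P0=- P1=NH2 P2=NH1
Op 10: best P0=- P1=NH0 P2=NH1
Op 11: best P0=NH0 P1=NH0 P2=NH1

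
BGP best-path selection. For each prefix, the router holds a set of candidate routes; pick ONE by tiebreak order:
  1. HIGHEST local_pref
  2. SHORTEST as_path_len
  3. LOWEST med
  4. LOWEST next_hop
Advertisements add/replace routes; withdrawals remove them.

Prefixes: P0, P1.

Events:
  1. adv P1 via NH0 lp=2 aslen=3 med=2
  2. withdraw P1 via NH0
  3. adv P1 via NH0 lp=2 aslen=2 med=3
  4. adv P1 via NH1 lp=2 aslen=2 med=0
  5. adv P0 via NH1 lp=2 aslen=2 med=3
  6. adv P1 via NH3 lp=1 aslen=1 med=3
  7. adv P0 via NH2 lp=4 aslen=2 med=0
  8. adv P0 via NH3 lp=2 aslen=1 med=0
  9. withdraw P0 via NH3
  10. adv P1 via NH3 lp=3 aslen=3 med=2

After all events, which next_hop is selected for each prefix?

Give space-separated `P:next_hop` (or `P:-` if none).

Op 1: best P0=- P1=NH0
Op 2: best P0=- P1=-
Op 3: best P0=- P1=NH0
Op 4: best P0=- P1=NH1
Op 5: best P0=NH1 P1=NH1
Op 6: best P0=NH1 P1=NH1
Op 7: best P0=NH2 P1=NH1
Op 8: best P0=NH2 P1=NH1
Op 9: best P0=NH2 P1=NH1
Op 10: best P0=NH2 P1=NH3

Answer: P0:NH2 P1:NH3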